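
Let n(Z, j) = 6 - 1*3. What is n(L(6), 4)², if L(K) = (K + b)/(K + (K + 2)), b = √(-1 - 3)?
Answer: 9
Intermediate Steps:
b = 2*I (b = √(-4) = 2*I ≈ 2.0*I)
L(K) = (K + 2*I)/(2 + 2*K) (L(K) = (K + 2*I)/(K + (K + 2)) = (K + 2*I)/(K + (2 + K)) = (K + 2*I)/(2 + 2*K))
n(Z, j) = 3 (n(Z, j) = 6 - 3 = 3)
n(L(6), 4)² = 3² = 9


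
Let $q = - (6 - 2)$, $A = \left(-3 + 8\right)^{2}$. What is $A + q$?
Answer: $21$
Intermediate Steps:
$A = 25$ ($A = 5^{2} = 25$)
$q = -4$ ($q = \left(-1\right) 4 = -4$)
$A + q = 25 - 4 = 21$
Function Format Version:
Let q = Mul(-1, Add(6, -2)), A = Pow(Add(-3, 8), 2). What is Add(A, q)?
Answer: 21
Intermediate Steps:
A = 25 (A = Pow(5, 2) = 25)
q = -4 (q = Mul(-1, 4) = -4)
Add(A, q) = Add(25, -4) = 21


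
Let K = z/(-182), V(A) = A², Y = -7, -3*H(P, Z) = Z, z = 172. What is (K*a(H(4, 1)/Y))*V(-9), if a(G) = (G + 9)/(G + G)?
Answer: -661770/91 ≈ -7272.2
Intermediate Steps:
H(P, Z) = -Z/3
a(G) = (9 + G)/(2*G) (a(G) = (9 + G)/((2*G)) = (9 + G)*(1/(2*G)) = (9 + G)/(2*G))
K = -86/91 (K = 172/(-182) = 172*(-1/182) = -86/91 ≈ -0.94506)
(K*a(H(4, 1)/Y))*V(-9) = -43*(9 - ⅓*1/(-7))/(91*(-⅓*1/(-7)))*(-9)² = -43*(9 - ⅓*(-⅐))/(91*((-⅓*(-⅐))))*81 = -43*(9 + 1/21)/(91*1/21)*81 = -43*21*190/(91*21)*81 = -86/91*95*81 = -8170/91*81 = -661770/91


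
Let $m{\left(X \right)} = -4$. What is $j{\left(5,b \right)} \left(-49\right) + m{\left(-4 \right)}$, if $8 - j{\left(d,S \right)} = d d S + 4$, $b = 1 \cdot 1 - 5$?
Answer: $-5100$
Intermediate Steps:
$b = -4$ ($b = 1 - 5 = -4$)
$j{\left(d,S \right)} = 4 - S d^{2}$ ($j{\left(d,S \right)} = 8 - \left(d d S + 4\right) = 8 - \left(d^{2} S + 4\right) = 8 - \left(S d^{2} + 4\right) = 8 - \left(4 + S d^{2}\right) = 4 - S d^{2}$)
$j{\left(5,b \right)} \left(-49\right) + m{\left(-4 \right)} = \left(4 - - 4 \cdot 5^{2}\right) \left(-49\right) - 4 = \left(4 - \left(-4\right) 25\right) \left(-49\right) - 4 = \left(4 + 100\right) \left(-49\right) - 4 = 104 \left(-49\right) - 4 = -5096 - 4 = -5100$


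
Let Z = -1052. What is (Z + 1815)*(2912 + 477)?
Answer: 2585807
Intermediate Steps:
(Z + 1815)*(2912 + 477) = (-1052 + 1815)*(2912 + 477) = 763*3389 = 2585807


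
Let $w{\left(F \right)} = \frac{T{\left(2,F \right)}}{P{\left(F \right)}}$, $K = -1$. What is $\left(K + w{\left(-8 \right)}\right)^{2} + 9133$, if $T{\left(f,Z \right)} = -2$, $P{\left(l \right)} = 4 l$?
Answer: $\frac{2338273}{256} \approx 9133.9$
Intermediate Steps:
$w{\left(F \right)} = - \frac{1}{2 F}$ ($w{\left(F \right)} = - \frac{2}{4 F} = - 2 \frac{1}{4 F} = - \frac{1}{2 F}$)
$\left(K + w{\left(-8 \right)}\right)^{2} + 9133 = \left(-1 - \frac{1}{2 \left(-8\right)}\right)^{2} + 9133 = \left(-1 - - \frac{1}{16}\right)^{2} + 9133 = \left(-1 + \frac{1}{16}\right)^{2} + 9133 = \left(- \frac{15}{16}\right)^{2} + 9133 = \frac{225}{256} + 9133 = \frac{2338273}{256}$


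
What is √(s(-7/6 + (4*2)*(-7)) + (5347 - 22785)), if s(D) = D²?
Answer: I*√510119/6 ≈ 119.04*I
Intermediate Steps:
√(s(-7/6 + (4*2)*(-7)) + (5347 - 22785)) = √((-7/6 + (4*2)*(-7))² + (5347 - 22785)) = √((-7*⅙ + 8*(-7))² - 17438) = √((-7/6 - 56)² - 17438) = √((-343/6)² - 17438) = √(117649/36 - 17438) = √(-510119/36) = I*√510119/6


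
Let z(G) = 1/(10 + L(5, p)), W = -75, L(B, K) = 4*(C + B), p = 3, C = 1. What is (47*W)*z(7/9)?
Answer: -3525/34 ≈ -103.68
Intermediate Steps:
L(B, K) = 4 + 4*B (L(B, K) = 4*(1 + B) = 4 + 4*B)
z(G) = 1/34 (z(G) = 1/(10 + (4 + 4*5)) = 1/(10 + (4 + 20)) = 1/(10 + 24) = 1/34)
(47*W)*z(7/9) = (47*(-75))*(1/34) = -3525*1/34 = -3525/34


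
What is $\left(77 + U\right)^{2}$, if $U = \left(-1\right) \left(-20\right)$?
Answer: $9409$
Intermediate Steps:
$U = 20$
$\left(77 + U\right)^{2} = \left(77 + 20\right)^{2} = 97^{2} = 9409$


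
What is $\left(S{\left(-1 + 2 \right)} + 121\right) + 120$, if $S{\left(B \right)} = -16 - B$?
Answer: $224$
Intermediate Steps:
$\left(S{\left(-1 + 2 \right)} + 121\right) + 120 = \left(\left(-16 - \left(-1 + 2\right)\right) + 121\right) + 120 = \left(\left(-16 - 1\right) + 121\right) + 120 = \left(-17 + 121\right) + 120 = 104 + 120 = 224$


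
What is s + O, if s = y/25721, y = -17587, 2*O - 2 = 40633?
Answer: 1045137661/51442 ≈ 20317.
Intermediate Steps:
O = 40635/2 (O = 1 + (½)*40633 = 1 + 40633/2 = 40635/2 ≈ 20318.)
s = -17587/25721 ≈ -0.68376
s + O = -17587/25721 + 40635/2 = 1045137661/51442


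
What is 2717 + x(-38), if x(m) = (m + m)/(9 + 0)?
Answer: 24377/9 ≈ 2708.6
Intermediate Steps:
x(m) = 2*m/9 (x(m) = (2*m)/9 = (2*m)*(⅑) = 2*m/9)
2717 + x(-38) = 2717 + (2/9)*(-38) = 2717 - 76/9 = 24377/9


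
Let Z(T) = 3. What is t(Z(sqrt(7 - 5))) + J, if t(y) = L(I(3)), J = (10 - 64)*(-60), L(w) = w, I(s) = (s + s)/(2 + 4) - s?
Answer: 3238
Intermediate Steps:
I(s) = -2*s/3 (I(s) = (2*s)/6 - s = (2*s)*(1/6) - s = s/3 - s = -2*s/3)
J = 3240 (J = -54*(-60) = 3240)
t(y) = -2 (t(y) = -2/3*3 = -2)
t(Z(sqrt(7 - 5))) + J = -2 + 3240 = 3238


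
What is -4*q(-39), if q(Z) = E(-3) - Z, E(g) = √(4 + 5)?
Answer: -168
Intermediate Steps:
E(g) = 3 (E(g) = √9 = 3)
q(Z) = 3 - Z
-4*q(-39) = -4*(3 - 1*(-39)) = -4*(3 + 39) = -4*42 = -168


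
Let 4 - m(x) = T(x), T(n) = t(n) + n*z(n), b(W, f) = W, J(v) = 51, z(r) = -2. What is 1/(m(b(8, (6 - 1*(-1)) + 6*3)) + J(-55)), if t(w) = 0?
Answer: 1/71 ≈ 0.014085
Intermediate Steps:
T(n) = -2*n (T(n) = 0 + n*(-2) = 0 - 2*n = -2*n)
m(x) = 4 + 2*x (m(x) = 4 - (-2)*x = 4 + 2*x)
1/(m(b(8, (6 - 1*(-1)) + 6*3)) + J(-55)) = 1/((4 + 2*8) + 51) = 1/((4 + 16) + 51) = 1/(20 + 51) = 1/71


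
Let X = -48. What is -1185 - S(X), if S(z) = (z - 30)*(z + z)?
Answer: -8673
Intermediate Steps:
S(z) = 2*z*(-30 + z) (S(z) = (-30 + z)*(2*z) = 2*z*(-30 + z))
-1185 - S(X) = -1185 - 2*(-48)*(-30 - 48) = -1185 - 2*(-48)*(-78) = -1185 - 1*7488 = -1185 - 7488 = -8673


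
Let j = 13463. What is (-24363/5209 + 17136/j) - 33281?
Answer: -2334194232172/70128767 ≈ -33284.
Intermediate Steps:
(-24363/5209 + 17136/j) - 33281 = (-24363/5209 + 17136/13463) - 33281 = -238737645/70128767 - 33281 = -2334194232172/70128767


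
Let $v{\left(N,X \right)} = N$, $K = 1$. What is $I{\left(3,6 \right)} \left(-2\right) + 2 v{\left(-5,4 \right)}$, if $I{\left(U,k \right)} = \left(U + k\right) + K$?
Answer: $-30$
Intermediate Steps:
$I{\left(U,k \right)} = 1 + U + k$ ($I{\left(U,k \right)} = \left(U + k\right) + 1 = 1 + U + k$)
$I{\left(3,6 \right)} \left(-2\right) + 2 v{\left(-5,4 \right)} = \left(1 + 3 + 6\right) \left(-2\right) + 2 \left(-5\right) = 10 \left(-2\right) - 10 = -20 - 10 = -30$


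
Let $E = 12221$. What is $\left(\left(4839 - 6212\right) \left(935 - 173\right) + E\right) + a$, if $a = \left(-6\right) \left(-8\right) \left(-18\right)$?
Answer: $-1034869$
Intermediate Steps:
$a = -864$ ($a = 48 \left(-18\right) = -864$)
$\left(\left(4839 - 6212\right) \left(935 - 173\right) + E\right) + a = \left(\left(4839 - 6212\right) \left(935 - 173\right) + 12221\right) - 864 = \left(\left(-1373\right) 762 + 12221\right) - 864 = \left(-1046226 + 12221\right) - 864 = -1034005 - 864 = -1034869$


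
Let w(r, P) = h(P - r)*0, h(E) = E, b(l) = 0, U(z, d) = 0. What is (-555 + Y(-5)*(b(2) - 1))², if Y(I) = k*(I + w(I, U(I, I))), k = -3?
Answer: 324900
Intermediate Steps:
w(r, P) = 0 (w(r, P) = (P - r)*0 = 0)
Y(I) = -3*I (Y(I) = -3*(I + 0) = -3*I)
(-555 + Y(-5)*(b(2) - 1))² = (-555 + (-3*(-5))*(0 - 1))² = (-555 + 15*(-1))² = (-555 - 15)² = (-570)² = 324900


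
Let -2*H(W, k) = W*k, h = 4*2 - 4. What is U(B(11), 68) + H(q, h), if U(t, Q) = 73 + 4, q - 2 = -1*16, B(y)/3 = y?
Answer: 105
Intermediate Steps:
h = 4 (h = 8 - 4 = 4)
B(y) = 3*y
q = -14 (q = 2 - 1*16 = 2 - 16 = -14)
H(W, k) = -W*k/2
U(t, Q) = 77
U(B(11), 68) + H(q, h) = 77 - 1/2*(-14)*4 = 77 + 28 = 105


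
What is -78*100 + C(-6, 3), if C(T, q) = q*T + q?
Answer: -7815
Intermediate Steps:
C(T, q) = q + T*q (C(T, q) = T*q + q = q + T*q)
-78*100 + C(-6, 3) = -78*100 + 3*(1 - 6) = -7800 + 3*(-5) = -7800 - 15 = -7815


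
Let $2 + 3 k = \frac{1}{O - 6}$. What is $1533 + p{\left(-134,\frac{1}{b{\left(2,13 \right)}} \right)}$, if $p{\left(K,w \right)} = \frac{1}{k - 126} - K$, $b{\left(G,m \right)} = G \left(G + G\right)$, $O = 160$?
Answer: $\frac{97550711}{58519} \approx 1667.0$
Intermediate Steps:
$b{\left(G,m \right)} = 2 G^{2}$ ($b{\left(G,m \right)} = G 2 G = 2 G^{2}$)
$k = - \frac{307}{462}$ ($k = - \frac{2}{3} + \frac{1}{3 \left(160 - 6\right)} = - \frac{2}{3} + \frac{1}{3 \cdot 154} = - \frac{2}{3} + \frac{1}{3} \cdot \frac{1}{154} = - \frac{2}{3} + \frac{1}{462} = - \frac{307}{462} \approx -0.6645$)
$p{\left(K,w \right)} = - \frac{462}{58519} - K$ ($p{\left(K,w \right)} = \frac{1}{- \frac{307}{462} - 126} - K = \frac{1}{- \frac{58519}{462}} - K = - \frac{462}{58519} - K$)
$1533 + p{\left(-134,\frac{1}{b{\left(2,13 \right)}} \right)} = 1533 - - \frac{7841084}{58519} = 1533 + \left(- \frac{462}{58519} + 134\right) = 1533 + \frac{7841084}{58519} = \frac{97550711}{58519}$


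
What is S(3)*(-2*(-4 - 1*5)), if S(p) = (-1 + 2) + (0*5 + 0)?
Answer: 18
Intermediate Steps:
S(p) = 1 (S(p) = 1 + (0 + 0) = 1 + 0 = 1)
S(3)*(-2*(-4 - 1*5)) = 1*(-2*(-4 - 1*5)) = 1*(-2*(-4 - 5)) = 1*(-2*(-9)) = 1*18 = 18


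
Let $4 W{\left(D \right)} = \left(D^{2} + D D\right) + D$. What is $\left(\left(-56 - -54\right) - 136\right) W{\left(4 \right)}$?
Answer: $-1242$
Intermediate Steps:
$W{\left(D \right)} = \frac{D^{2}}{2} + \frac{D}{4}$ ($W{\left(D \right)} = \frac{\left(D^{2} + D D\right) + D}{4} = \frac{\left(D^{2} + D^{2}\right) + D}{4} = \frac{2 D^{2} + D}{4} = \frac{D + 2 D^{2}}{4} = \frac{D^{2}}{2} + \frac{D}{4}$)
$\left(\left(-56 - -54\right) - 136\right) W{\left(4 \right)} = \left(\left(-56 - -54\right) - 136\right) \frac{1}{4} \cdot 4 \left(1 + 2 \cdot 4\right) = \left(\left(-56 + 54\right) - 136\right) \frac{1}{4} \cdot 4 \left(1 + 8\right) = \left(-2 - 136\right) \frac{1}{4} \cdot 4 \cdot 9 = \left(-138\right) 9 = -1242$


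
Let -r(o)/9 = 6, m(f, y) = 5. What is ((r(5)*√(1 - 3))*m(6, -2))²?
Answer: -145800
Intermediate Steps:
r(o) = -54 (r(o) = -9*6 = -54)
((r(5)*√(1 - 3))*m(6, -2))² = (-54*√(1 - 3)*5)² = (-54*I*√2*5)² = (-270*I*√2)² = -145800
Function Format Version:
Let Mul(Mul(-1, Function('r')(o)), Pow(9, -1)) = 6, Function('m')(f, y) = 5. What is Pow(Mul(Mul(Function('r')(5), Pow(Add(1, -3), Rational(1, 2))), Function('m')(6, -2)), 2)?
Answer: -145800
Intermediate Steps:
Function('r')(o) = -54 (Function('r')(o) = Mul(-9, 6) = -54)
Pow(Mul(Mul(Function('r')(5), Pow(Add(1, -3), Rational(1, 2))), Function('m')(6, -2)), 2) = Pow(Mul(Mul(-54, Pow(Add(1, -3), Rational(1, 2))), 5), 2) = Pow(Mul(Mul(-54, Pow(-2, Rational(1, 2))), 5), 2) = Pow(Mul(Mul(-54, Mul(I, Pow(2, Rational(1, 2)))), 5), 2) = Pow(Mul(Mul(-54, I, Pow(2, Rational(1, 2))), 5), 2) = Pow(Mul(-270, I, Pow(2, Rational(1, 2))), 2) = -145800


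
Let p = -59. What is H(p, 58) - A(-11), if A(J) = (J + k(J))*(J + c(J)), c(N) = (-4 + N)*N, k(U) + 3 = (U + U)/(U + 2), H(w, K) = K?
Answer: 16538/9 ≈ 1837.6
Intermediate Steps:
k(U) = -3 + 2*U/(2 + U) (k(U) = -3 + (U + U)/(U + 2) = -3 + (2*U)/(2 + U) = -3 + 2*U/(2 + U))
c(N) = N*(-4 + N)
A(J) = (J + J*(-4 + J))*(J + (-6 - J)/(2 + J)) (A(J) = (J + (-6 - J)/(2 + J))*(J + J*(-4 + J)) = (J + J*(-4 + J))*(J + (-6 - J)/(2 + J)))
H(p, 58) - A(-11) = 58 - (-11)*(18 + (-11)³ - 9*(-11) - 2*(-11)²)/(2 - 11) = 58 - (-11)*(18 - 1331 + 99 - 2*121)/(-9) = 58 - (-11)*(-1)*(18 - 1331 + 99 - 242)/9 = 58 - (-11)*(-1)*(-1456)/9 = 58 - 1*(-16016/9) = 58 + 16016/9 = 16538/9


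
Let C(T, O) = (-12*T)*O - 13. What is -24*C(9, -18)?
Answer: -46344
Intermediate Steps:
C(T, O) = -13 - 12*O*T (C(T, O) = -12*O*T - 13 = -13 - 12*O*T)
-24*C(9, -18) = -24*(-13 - 12*(-18)*9) = -24*(-13 + 1944) = -24*1931 = -46344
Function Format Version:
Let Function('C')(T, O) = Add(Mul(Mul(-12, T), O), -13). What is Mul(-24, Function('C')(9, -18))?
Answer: -46344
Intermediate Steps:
Function('C')(T, O) = Add(-13, Mul(-12, O, T)) (Function('C')(T, O) = Add(Mul(-12, O, T), -13) = Add(-13, Mul(-12, O, T)))
Mul(-24, Function('C')(9, -18)) = Mul(-24, Add(-13, Mul(-12, -18, 9))) = Mul(-24, Add(-13, 1944)) = Mul(-24, 1931) = -46344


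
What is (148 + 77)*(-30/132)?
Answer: -1125/22 ≈ -51.136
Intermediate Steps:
(148 + 77)*(-30/132) = 225*(-30*1/132) = 225*(-5/22) = -1125/22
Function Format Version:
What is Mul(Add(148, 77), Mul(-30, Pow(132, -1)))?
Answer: Rational(-1125, 22) ≈ -51.136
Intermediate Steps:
Mul(Add(148, 77), Mul(-30, Pow(132, -1))) = Mul(225, Mul(-30, Rational(1, 132))) = Mul(225, Rational(-5, 22)) = Rational(-1125, 22)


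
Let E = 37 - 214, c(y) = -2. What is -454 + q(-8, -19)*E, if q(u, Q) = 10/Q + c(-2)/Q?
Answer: -7210/19 ≈ -379.47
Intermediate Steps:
q(u, Q) = 8/Q (q(u, Q) = 10/Q - 2/Q = 8/Q)
E = -177
-454 + q(-8, -19)*E = -454 + (8/(-19))*(-177) = -454 + (8*(-1/19))*(-177) = -454 - 8/19*(-177) = -454 + 1416/19 = -7210/19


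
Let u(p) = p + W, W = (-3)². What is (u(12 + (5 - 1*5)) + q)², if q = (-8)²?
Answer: 7225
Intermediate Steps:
W = 9
u(p) = 9 + p (u(p) = p + 9 = 9 + p)
q = 64
(u(12 + (5 - 1*5)) + q)² = ((9 + (12 + (5 - 1*5))) + 64)² = ((9 + (12 + (5 - 5))) + 64)² = ((9 + (12 + 0)) + 64)² = ((9 + 12) + 64)² = (21 + 64)² = 85² = 7225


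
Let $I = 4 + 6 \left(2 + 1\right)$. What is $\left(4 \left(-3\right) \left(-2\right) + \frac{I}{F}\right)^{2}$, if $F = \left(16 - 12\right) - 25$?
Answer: $\frac{232324}{441} \approx 526.81$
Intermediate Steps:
$I = 22$ ($I = 4 + 6 \cdot 3 = 4 + 18 = 22$)
$F = -21$ ($F = 4 - 25 = -21$)
$\left(4 \left(-3\right) \left(-2\right) + \frac{I}{F}\right)^{2} = \left(4 \left(-3\right) \left(-2\right) + \frac{22}{-21}\right)^{2} = \left(\left(-12\right) \left(-2\right) + 22 \left(- \frac{1}{21}\right)\right)^{2} = \left(24 - \frac{22}{21}\right)^{2} = \left(\frac{482}{21}\right)^{2} = \frac{232324}{441}$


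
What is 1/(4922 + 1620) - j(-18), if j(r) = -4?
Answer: 26169/6542 ≈ 4.0002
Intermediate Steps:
1/(4922 + 1620) - j(-18) = 1/(4922 + 1620) - 1*(-4) = 1/6542 + 4 = 26169/6542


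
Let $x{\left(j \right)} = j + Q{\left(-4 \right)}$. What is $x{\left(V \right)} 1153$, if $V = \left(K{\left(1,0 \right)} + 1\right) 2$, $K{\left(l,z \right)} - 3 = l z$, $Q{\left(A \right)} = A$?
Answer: $4612$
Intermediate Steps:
$K{\left(l,z \right)} = 3 + l z$
$V = 8$ ($V = \left(\left(3 + 1 \cdot 0\right) + 1\right) 2 = \left(\left(3 + 0\right) + 1\right) 2 = \left(3 + 1\right) 2 = 4 \cdot 2 = 8$)
$x{\left(j \right)} = -4 + j$ ($x{\left(j \right)} = j - 4 = -4 + j$)
$x{\left(V \right)} 1153 = \left(-4 + 8\right) 1153 = 4 \cdot 1153 = 4612$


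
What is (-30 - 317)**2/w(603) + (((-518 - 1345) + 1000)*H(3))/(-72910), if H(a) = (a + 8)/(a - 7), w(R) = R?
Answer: 35110356481/175858920 ≈ 199.65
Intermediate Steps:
H(a) = (8 + a)/(-7 + a)
(-30 - 317)**2/w(603) + (((-518 - 1345) + 1000)*H(3))/(-72910) = (-30 - 317)**2/603 + (((-518 - 1345) + 1000)*((8 + 3)/(-7 + 3)))/(-72910) = (-347)**2*(1/603) + ((-1863 + 1000)*(11/(-4)))*(-1/72910) = 120409*(1/603) - (-863)*11/4*(-1/72910) = 120409/603 - 863*(-11/4)*(-1/72910) = 120409/603 + (9493/4)*(-1/72910) = 120409/603 - 9493/291640 = 35110356481/175858920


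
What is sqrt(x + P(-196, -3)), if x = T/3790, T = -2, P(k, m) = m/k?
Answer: sqrt(10401655)/26530 ≈ 0.12157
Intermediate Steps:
x = -1/1895 (x = -2/3790 = -2*1/3790 = -1/1895 ≈ -0.00052770)
sqrt(x + P(-196, -3)) = sqrt(-1/1895 - 3/(-196)) = sqrt(-1/1895 - 3*(-1/196)) = sqrt(-1/1895 + 3/196) = sqrt(5489/371420) = sqrt(10401655)/26530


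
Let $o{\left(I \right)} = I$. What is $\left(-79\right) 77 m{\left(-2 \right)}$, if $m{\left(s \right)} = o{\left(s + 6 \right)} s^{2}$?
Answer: $-97328$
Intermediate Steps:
$m{\left(s \right)} = s^{2} \left(6 + s\right)$ ($m{\left(s \right)} = \left(s + 6\right) s^{2} = \left(6 + s\right) s^{2} = s^{2} \left(6 + s\right)$)
$\left(-79\right) 77 m{\left(-2 \right)} = \left(-79\right) 77 \left(-2\right)^{2} \left(6 - 2\right) = - 6083 \cdot 4 \cdot 4 = \left(-6083\right) 16 = -97328$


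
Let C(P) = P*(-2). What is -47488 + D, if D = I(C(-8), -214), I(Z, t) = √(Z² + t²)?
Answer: -47488 + 2*√11513 ≈ -47273.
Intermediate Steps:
C(P) = -2*P
D = 2*√11513 (D = √((-2*(-8))² + (-214)²) = √(16² + 45796) = √(256 + 45796) = √46052 = 2*√11513 ≈ 214.60)
-47488 + D = -47488 + 2*√11513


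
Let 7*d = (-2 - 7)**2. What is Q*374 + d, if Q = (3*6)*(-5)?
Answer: -235539/7 ≈ -33648.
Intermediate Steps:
d = 81/7 (d = (-2 - 7)**2/7 = (1/7)*(-9)**2 = (1/7)*81 = 81/7 ≈ 11.571)
Q = -90 (Q = 18*(-5) = -90)
Q*374 + d = -90*374 + 81/7 = -33660 + 81/7 = -235539/7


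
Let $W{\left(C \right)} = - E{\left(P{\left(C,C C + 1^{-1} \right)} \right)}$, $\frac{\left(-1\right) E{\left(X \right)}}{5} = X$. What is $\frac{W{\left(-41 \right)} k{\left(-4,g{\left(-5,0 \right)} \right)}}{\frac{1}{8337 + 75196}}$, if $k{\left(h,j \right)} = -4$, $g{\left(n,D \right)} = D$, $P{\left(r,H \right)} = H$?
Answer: $-2810050120$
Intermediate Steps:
$E{\left(X \right)} = - 5 X$
$W{\left(C \right)} = 5 + 5 C^{2}$ ($W{\left(C \right)} = - \left(-5\right) \left(C C + 1^{-1}\right) = - \left(-5\right) \left(C^{2} + 1\right) = - \left(-5\right) \left(1 + C^{2}\right) = - (-5 - 5 C^{2}) = 5 + 5 C^{2}$)
$\frac{W{\left(-41 \right)} k{\left(-4,g{\left(-5,0 \right)} \right)}}{\frac{1}{8337 + 75196}} = \frac{\left(5 + 5 \left(-41\right)^{2}\right) \left(-4\right)}{\frac{1}{8337 + 75196}} = \frac{\left(5 + 5 \cdot 1681\right) \left(-4\right)}{\frac{1}{83533}} = \left(5 + 8405\right) \left(-4\right) \frac{1}{\frac{1}{83533}} = 8410 \left(-4\right) 83533 = \left(-33640\right) 83533 = -2810050120$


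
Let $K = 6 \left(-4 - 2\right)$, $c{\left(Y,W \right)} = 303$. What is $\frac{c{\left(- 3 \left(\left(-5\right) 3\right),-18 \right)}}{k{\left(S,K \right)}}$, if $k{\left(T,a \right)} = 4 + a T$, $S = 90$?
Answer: $- \frac{303}{3236} \approx -0.093634$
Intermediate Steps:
$K = -36$ ($K = 6 \left(-6\right) = -36$)
$k{\left(T,a \right)} = 4 + T a$
$\frac{c{\left(- 3 \left(\left(-5\right) 3\right),-18 \right)}}{k{\left(S,K \right)}} = \frac{303}{4 + 90 \left(-36\right)} = \frac{303}{4 - 3240} = \frac{303}{-3236} = 303 \left(- \frac{1}{3236}\right) = - \frac{303}{3236}$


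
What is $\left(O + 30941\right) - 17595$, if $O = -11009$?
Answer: $2337$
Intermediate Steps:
$\left(O + 30941\right) - 17595 = \left(-11009 + 30941\right) - 17595 = 19932 - 17595 = 2337$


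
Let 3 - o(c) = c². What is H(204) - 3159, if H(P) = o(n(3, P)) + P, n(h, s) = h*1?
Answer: -2961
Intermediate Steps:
n(h, s) = h
o(c) = 3 - c²
H(P) = -6 + P (H(P) = (3 - 1*3²) + P = (3 - 1*9) + P = (3 - 9) + P = -6 + P)
H(204) - 3159 = (-6 + 204) - 3159 = 198 - 3159 = -2961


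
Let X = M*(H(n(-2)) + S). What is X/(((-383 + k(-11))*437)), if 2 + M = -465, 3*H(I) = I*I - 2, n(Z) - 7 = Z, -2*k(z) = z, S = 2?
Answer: 27086/989805 ≈ 0.027365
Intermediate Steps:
k(z) = -z/2
n(Z) = 7 + Z
H(I) = -⅔ + I²/3 (H(I) = (I*I - 2)/3 = (I² - 2)/3 = (-2 + I²)/3 = -⅔ + I²/3)
M = -467 (M = -2 - 465 = -467)
X = -13543/3 (X = -467*((-⅔ + (7 - 2)²/3) + 2) = -467*((-⅔ + (⅓)*5²) + 2) = -467*((-⅔ + (⅓)*25) + 2) = -467*((-⅔ + 25/3) + 2) = -467*(23/3 + 2) = -467*29/3 = -13543/3 ≈ -4514.3)
X/(((-383 + k(-11))*437)) = -13543*1/(437*(-383 - ½*(-11)))/3 = -13543*1/(437*(-383 + 11/2))/3 = -13543/(3*((-755/2*437))) = -13543/(3*(-329935/2)) = -13543/3*(-2/329935) = 27086/989805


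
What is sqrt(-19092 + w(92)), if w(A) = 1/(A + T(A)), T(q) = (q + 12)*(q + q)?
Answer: 5*I*sqrt(70586175473)/9614 ≈ 138.17*I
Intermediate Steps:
T(q) = 2*q*(12 + q) (T(q) = (12 + q)*(2*q) = 2*q*(12 + q))
w(A) = 1/(A + 2*A*(12 + A))
sqrt(-19092 + w(92)) = sqrt(-19092 + 1/(92*(25 + 2*92))) = sqrt(-19092 + 1/(92*(25 + 184))) = sqrt(-19092 + (1/92)/209) = sqrt(-19092 + (1/92)*(1/209)) = sqrt(-19092 + 1/19228) = sqrt(-367100975/19228) = 5*I*sqrt(70586175473)/9614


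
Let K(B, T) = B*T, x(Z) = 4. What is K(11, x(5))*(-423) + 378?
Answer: -18234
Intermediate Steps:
K(11, x(5))*(-423) + 378 = (11*4)*(-423) + 378 = 44*(-423) + 378 = -18612 + 378 = -18234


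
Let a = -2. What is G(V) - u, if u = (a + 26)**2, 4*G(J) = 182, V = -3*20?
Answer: -1061/2 ≈ -530.50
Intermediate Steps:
V = -60
G(J) = 91/2 (G(J) = (1/4)*182 = 91/2)
u = 576 (u = (-2 + 26)**2 = 24**2 = 576)
G(V) - u = 91/2 - 1*576 = 91/2 - 576 = -1061/2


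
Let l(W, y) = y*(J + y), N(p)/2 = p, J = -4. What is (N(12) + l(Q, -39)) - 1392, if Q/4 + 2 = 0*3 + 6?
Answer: 309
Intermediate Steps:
Q = 16 (Q = -8 + 4*(0*3 + 6) = -8 + 4*(0 + 6) = -8 + 4*6 = -8 + 24 = 16)
N(p) = 2*p
l(W, y) = y*(-4 + y)
(N(12) + l(Q, -39)) - 1392 = (2*12 - 39*(-4 - 39)) - 1392 = (24 - 39*(-43)) - 1392 = (24 + 1677) - 1392 = 1701 - 1392 = 309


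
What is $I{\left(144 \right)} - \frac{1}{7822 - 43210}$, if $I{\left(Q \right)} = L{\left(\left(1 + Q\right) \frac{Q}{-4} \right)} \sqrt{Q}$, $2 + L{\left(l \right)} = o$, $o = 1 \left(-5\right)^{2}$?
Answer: $\frac{9767089}{35388} \approx 276.0$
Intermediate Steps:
$o = 25$ ($o = 1 \cdot 25 = 25$)
$L{\left(l \right)} = 23$ ($L{\left(l \right)} = -2 + 25 = 23$)
$I{\left(Q \right)} = 23 \sqrt{Q}$
$I{\left(144 \right)} - \frac{1}{7822 - 43210} = 23 \sqrt{144} - \frac{1}{7822 - 43210} = 23 \cdot 12 - \frac{1}{-35388} = 276 - - \frac{1}{35388} = 276 + \frac{1}{35388} = \frac{9767089}{35388}$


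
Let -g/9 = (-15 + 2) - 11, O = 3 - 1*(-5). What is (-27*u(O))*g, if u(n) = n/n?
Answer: -5832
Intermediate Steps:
O = 8 (O = 3 + 5 = 8)
u(n) = 1
g = 216 (g = -9*((-15 + 2) - 11) = -9*(-13 - 11) = -9*(-24) = 216)
(-27*u(O))*g = -27*1*216 = -27*216 = -5832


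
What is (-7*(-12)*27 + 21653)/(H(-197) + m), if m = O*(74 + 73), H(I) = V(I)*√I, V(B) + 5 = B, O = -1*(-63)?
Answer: 221532381/93804509 + 4832042*I*√197/93804509 ≈ 2.3616 + 0.723*I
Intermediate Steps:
O = 63
V(B) = -5 + B
H(I) = √I*(-5 + I) (H(I) = (-5 + I)*√I = √I*(-5 + I))
m = 9261 (m = 63*(74 + 73) = 63*147 = 9261)
(-7*(-12)*27 + 21653)/(H(-197) + m) = (-7*(-12)*27 + 21653)/(√(-197)*(-5 - 197) + 9261) = (84*27 + 21653)/((I*√197)*(-202) + 9261) = (2268 + 21653)/(-202*I*√197 + 9261) = 23921/(9261 - 202*I*√197)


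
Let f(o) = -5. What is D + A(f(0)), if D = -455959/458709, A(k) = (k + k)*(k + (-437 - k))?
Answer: 2004102371/458709 ≈ 4369.0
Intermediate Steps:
A(k) = -874*k (A(k) = (2*k)*(-437) = -874*k)
D = -455959/458709 (D = -455959*1/458709 = -455959/458709 ≈ -0.99401)
D + A(f(0)) = -455959/458709 - 874*(-5) = -455959/458709 + 4370 = 2004102371/458709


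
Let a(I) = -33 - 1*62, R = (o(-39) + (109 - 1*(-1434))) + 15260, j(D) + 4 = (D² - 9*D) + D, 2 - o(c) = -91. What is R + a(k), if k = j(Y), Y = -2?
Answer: 16801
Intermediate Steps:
o(c) = 93 (o(c) = 2 - 1*(-91) = 2 + 91 = 93)
j(D) = -4 + D² - 8*D (j(D) = -4 + ((D² - 9*D) + D) = -4 + (D² - 8*D) = -4 + D² - 8*D)
k = 16 (k = -4 + (-2)² - 8*(-2) = -4 + 4 + 16 = 16)
R = 16896 (R = (93 + (109 - 1*(-1434))) + 15260 = (93 + (109 + 1434)) + 15260 = (93 + 1543) + 15260 = 1636 + 15260 = 16896)
a(I) = -95 (a(I) = -33 - 62 = -95)
R + a(k) = 16896 - 95 = 16801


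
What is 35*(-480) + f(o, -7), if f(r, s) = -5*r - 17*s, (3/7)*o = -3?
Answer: -16646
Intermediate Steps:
o = -7 (o = (7/3)*(-3) = -7)
f(r, s) = -17*s - 5*r
35*(-480) + f(o, -7) = 35*(-480) + (-17*(-7) - 5*(-7)) = -16800 + (119 + 35) = -16800 + 154 = -16646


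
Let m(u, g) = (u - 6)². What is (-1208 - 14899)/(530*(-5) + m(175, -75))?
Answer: -5369/8637 ≈ -0.62163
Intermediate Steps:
m(u, g) = (-6 + u)²
(-1208 - 14899)/(530*(-5) + m(175, -75)) = (-1208 - 14899)/(530*(-5) + (-6 + 175)²) = -16107/(-2650 + 169²) = -16107/(-2650 + 28561) = -16107/25911 = -16107*1/25911 = -5369/8637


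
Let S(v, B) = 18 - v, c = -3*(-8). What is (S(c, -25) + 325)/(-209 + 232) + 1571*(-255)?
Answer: -9213596/23 ≈ -4.0059e+5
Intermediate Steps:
c = 24
(S(c, -25) + 325)/(-209 + 232) + 1571*(-255) = ((18 - 1*24) + 325)/(-209 + 232) + 1571*(-255) = ((18 - 24) + 325)/23 - 400605 = (-6 + 325)*(1/23) - 400605 = 319*(1/23) - 400605 = 319/23 - 400605 = -9213596/23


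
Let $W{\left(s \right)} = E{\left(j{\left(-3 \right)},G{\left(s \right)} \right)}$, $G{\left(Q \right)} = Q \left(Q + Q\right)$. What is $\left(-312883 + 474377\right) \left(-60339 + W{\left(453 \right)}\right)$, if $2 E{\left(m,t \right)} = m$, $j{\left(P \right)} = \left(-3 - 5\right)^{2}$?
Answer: $-9739218658$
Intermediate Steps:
$j{\left(P \right)} = 64$ ($j{\left(P \right)} = \left(-8\right)^{2} = 64$)
$G{\left(Q \right)} = 2 Q^{2}$ ($G{\left(Q \right)} = Q 2 Q = 2 Q^{2}$)
$E{\left(m,t \right)} = \frac{m}{2}$
$W{\left(s \right)} = 32$ ($W{\left(s \right)} = \frac{1}{2} \cdot 64 = 32$)
$\left(-312883 + 474377\right) \left(-60339 + W{\left(453 \right)}\right) = \left(-312883 + 474377\right) \left(-60339 + 32\right) = 161494 \left(-60307\right) = -9739218658$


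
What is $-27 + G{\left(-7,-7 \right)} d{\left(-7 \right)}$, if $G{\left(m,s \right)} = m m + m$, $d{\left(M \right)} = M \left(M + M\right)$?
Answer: $4089$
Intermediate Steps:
$d{\left(M \right)} = 2 M^{2}$ ($d{\left(M \right)} = M 2 M = 2 M^{2}$)
$G{\left(m,s \right)} = m + m^{2}$ ($G{\left(m,s \right)} = m^{2} + m = m + m^{2}$)
$-27 + G{\left(-7,-7 \right)} d{\left(-7 \right)} = -27 + - 7 \left(1 - 7\right) 2 \left(-7\right)^{2} = -27 + \left(-7\right) \left(-6\right) 2 \cdot 49 = -27 + 42 \cdot 98 = -27 + 4116 = 4089$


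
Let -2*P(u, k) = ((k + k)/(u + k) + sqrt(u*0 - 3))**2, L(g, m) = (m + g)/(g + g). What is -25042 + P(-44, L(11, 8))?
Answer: -45103000125/1801202 + 38*I*sqrt(3)/949 ≈ -25041.0 + 0.069355*I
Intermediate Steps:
L(g, m) = (g + m)/(2*g) (L(g, m) = (g + m)/((2*g)) = (g + m)*(1/(2*g)) = (g + m)/(2*g))
P(u, k) = -(I*sqrt(3) + 2*k/(k + u))**2/2 (P(u, k) = -((k + k)/(u + k) + sqrt(u*0 - 3))**2/2 = -((2*k)/(k + u) + sqrt(0 - 3))**2/2 = -(2*k/(k + u) + sqrt(-3))**2/2 = -(2*k/(k + u) + I*sqrt(3))**2/2 = -(I*sqrt(3) + 2*k/(k + u))**2/2)
-25042 + P(-44, L(11, 8)) = -25042 - (2*((1/2)*(11 + 8)/11) + I*((1/2)*(11 + 8)/11)*sqrt(3) + I*(-44)*sqrt(3))**2/(2*((1/2)*(11 + 8)/11 - 44)**2) = -25042 - (2*((1/2)*(1/11)*19) + I*((1/2)*(1/11)*19)*sqrt(3) - 44*I*sqrt(3))**2/(2*((1/2)*(1/11)*19 - 44)**2) = -25042 - (2*(19/22) + I*(19/22)*sqrt(3) - 44*I*sqrt(3))**2/(2*(19/22 - 44)**2) = -25042 - (19/11 + 19*I*sqrt(3)/22 - 44*I*sqrt(3))**2/(2*(-949/22)**2) = -25042 - 1/2*484/900601*(19/11 - 949*I*sqrt(3)/22)**2 = -25042 - 242*(19/11 - 949*I*sqrt(3)/22)**2/900601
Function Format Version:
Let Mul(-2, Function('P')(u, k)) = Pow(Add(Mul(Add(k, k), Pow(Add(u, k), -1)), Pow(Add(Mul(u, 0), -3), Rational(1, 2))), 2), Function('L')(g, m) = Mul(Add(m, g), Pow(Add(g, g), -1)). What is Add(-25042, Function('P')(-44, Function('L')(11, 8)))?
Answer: Add(Rational(-45103000125, 1801202), Mul(Rational(38, 949), I, Pow(3, Rational(1, 2)))) ≈ Add(-25041., Mul(0.069355, I))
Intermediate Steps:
Function('L')(g, m) = Mul(Rational(1, 2), Pow(g, -1), Add(g, m)) (Function('L')(g, m) = Mul(Add(g, m), Pow(Mul(2, g), -1)) = Mul(Add(g, m), Mul(Rational(1, 2), Pow(g, -1))) = Mul(Rational(1, 2), Pow(g, -1), Add(g, m)))
Function('P')(u, k) = Mul(Rational(-1, 2), Pow(Add(Mul(I, Pow(3, Rational(1, 2))), Mul(2, k, Pow(Add(k, u), -1))), 2)) (Function('P')(u, k) = Mul(Rational(-1, 2), Pow(Add(Mul(Add(k, k), Pow(Add(u, k), -1)), Pow(Add(Mul(u, 0), -3), Rational(1, 2))), 2)) = Mul(Rational(-1, 2), Pow(Add(Mul(Mul(2, k), Pow(Add(k, u), -1)), Pow(Add(0, -3), Rational(1, 2))), 2)) = Mul(Rational(-1, 2), Pow(Add(Mul(2, k, Pow(Add(k, u), -1)), Pow(-3, Rational(1, 2))), 2)) = Mul(Rational(-1, 2), Pow(Add(Mul(2, k, Pow(Add(k, u), -1)), Mul(I, Pow(3, Rational(1, 2)))), 2)) = Mul(Rational(-1, 2), Pow(Add(Mul(I, Pow(3, Rational(1, 2))), Mul(2, k, Pow(Add(k, u), -1))), 2)))
Add(-25042, Function('P')(-44, Function('L')(11, 8))) = Add(-25042, Mul(Rational(-1, 2), Pow(Add(Mul(Rational(1, 2), Pow(11, -1), Add(11, 8)), -44), -2), Pow(Add(Mul(2, Mul(Rational(1, 2), Pow(11, -1), Add(11, 8))), Mul(I, Mul(Rational(1, 2), Pow(11, -1), Add(11, 8)), Pow(3, Rational(1, 2))), Mul(I, -44, Pow(3, Rational(1, 2)))), 2))) = Add(-25042, Mul(Rational(-1, 2), Pow(Add(Mul(Rational(1, 2), Rational(1, 11), 19), -44), -2), Pow(Add(Mul(2, Mul(Rational(1, 2), Rational(1, 11), 19)), Mul(I, Mul(Rational(1, 2), Rational(1, 11), 19), Pow(3, Rational(1, 2))), Mul(-44, I, Pow(3, Rational(1, 2)))), 2))) = Add(-25042, Mul(Rational(-1, 2), Pow(Add(Rational(19, 22), -44), -2), Pow(Add(Mul(2, Rational(19, 22)), Mul(I, Rational(19, 22), Pow(3, Rational(1, 2))), Mul(-44, I, Pow(3, Rational(1, 2)))), 2))) = Add(-25042, Mul(Rational(-1, 2), Pow(Rational(-949, 22), -2), Pow(Add(Rational(19, 11), Mul(Rational(19, 22), I, Pow(3, Rational(1, 2))), Mul(-44, I, Pow(3, Rational(1, 2)))), 2))) = Add(-25042, Mul(Rational(-1, 2), Rational(484, 900601), Pow(Add(Rational(19, 11), Mul(Rational(-949, 22), I, Pow(3, Rational(1, 2)))), 2))) = Add(-25042, Mul(Rational(-242, 900601), Pow(Add(Rational(19, 11), Mul(Rational(-949, 22), I, Pow(3, Rational(1, 2)))), 2)))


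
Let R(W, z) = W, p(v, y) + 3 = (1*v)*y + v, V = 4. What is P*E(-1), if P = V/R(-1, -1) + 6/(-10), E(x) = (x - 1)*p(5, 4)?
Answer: 1012/5 ≈ 202.40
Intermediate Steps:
p(v, y) = -3 + v + v*y (p(v, y) = -3 + ((1*v)*y + v) = -3 + (v*y + v) = -3 + (v + v*y) = -3 + v + v*y)
E(x) = -22 + 22*x (E(x) = (x - 1)*(-3 + 5 + 5*4) = (-1 + x)*(-3 + 5 + 20) = (-1 + x)*22 = -22 + 22*x)
P = -23/5 (P = 4/(-1) + 6/(-10) = 4*(-1) + 6*(-⅒) = -4 - ⅗ = -23/5 ≈ -4.6000)
P*E(-1) = -23*(-22 + 22*(-1))/5 = -23*(-22 - 22)/5 = -23/5*(-44) = 1012/5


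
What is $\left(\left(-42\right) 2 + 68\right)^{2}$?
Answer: $256$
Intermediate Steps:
$\left(\left(-42\right) 2 + 68\right)^{2} = \left(-84 + 68\right)^{2} = \left(-16\right)^{2} = 256$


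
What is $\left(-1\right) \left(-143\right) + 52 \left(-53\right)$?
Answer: $-2613$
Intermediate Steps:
$\left(-1\right) \left(-143\right) + 52 \left(-53\right) = 143 - 2756 = -2613$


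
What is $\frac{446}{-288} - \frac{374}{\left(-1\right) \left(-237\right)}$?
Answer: $- \frac{35569}{11376} \approx -3.1267$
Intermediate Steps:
$\frac{446}{-288} - \frac{374}{\left(-1\right) \left(-237\right)} = 446 \left(- \frac{1}{288}\right) - \frac{374}{237} = - \frac{223}{144} - \frac{374}{237} = - \frac{35569}{11376}$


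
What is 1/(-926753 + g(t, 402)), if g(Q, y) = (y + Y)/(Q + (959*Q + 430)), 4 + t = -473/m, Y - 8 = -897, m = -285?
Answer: -34518/31989650801 ≈ -1.0790e-6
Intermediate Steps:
Y = -889 (Y = 8 - 897 = -889)
t = -667/285 (t = -4 - 473/(-285) = -4 - 473*(-1/285) = -4 + 473/285 = -667/285 ≈ -2.3404)
g(Q, y) = (-889 + y)/(430 + 960*Q) (g(Q, y) = (y - 889)/(Q + (959*Q + 430)) = (-889 + y)/(Q + (430 + 959*Q)) = (-889 + y)/(430 + 960*Q))
1/(-926753 + g(t, 402)) = 1/(-926753 + (-889 + 402)/(10*(43 + 96*(-667/285)))) = 1/(-926753 + (⅒)*(-487)/(43 - 21344/95)) = 1/(-926753 + (⅒)*(-487)/(-17259/95)) = 1/(-926753 + (⅒)*(-95/17259)*(-487)) = 1/(-926753 + 9253/34518) = 1/(-31989650801/34518) = -34518/31989650801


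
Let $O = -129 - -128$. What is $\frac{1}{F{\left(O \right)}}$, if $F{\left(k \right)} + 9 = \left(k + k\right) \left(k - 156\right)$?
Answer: $\frac{1}{305} \approx 0.0032787$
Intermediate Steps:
$O = -1$ ($O = -129 + 128 = -1$)
$F{\left(k \right)} = -9 + 2 k \left(-156 + k\right)$ ($F{\left(k \right)} = -9 + \left(k + k\right) \left(k - 156\right) = -9 + 2 k \left(-156 + k\right)$)
$\frac{1}{F{\left(O \right)}} = \frac{1}{-9 - -312 + 2 \left(-1\right)^{2}} = \frac{1}{-9 + 312 + 2 \cdot 1} = \frac{1}{-9 + 312 + 2} = \frac{1}{305}$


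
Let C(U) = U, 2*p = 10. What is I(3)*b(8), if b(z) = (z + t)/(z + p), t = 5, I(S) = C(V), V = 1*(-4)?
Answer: -4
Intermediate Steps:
V = -4
p = 5 (p = (½)*10 = 5)
I(S) = -4
b(z) = 1 (b(z) = (z + 5)/(z + 5) = (5 + z)/(5 + z) = 1)
I(3)*b(8) = -4*1 = -4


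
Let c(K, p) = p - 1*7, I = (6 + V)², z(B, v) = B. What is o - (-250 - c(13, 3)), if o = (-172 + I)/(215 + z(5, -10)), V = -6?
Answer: 13487/55 ≈ 245.22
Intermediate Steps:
I = 0 (I = (6 - 6)² = 0² = 0)
c(K, p) = -7 + p (c(K, p) = p - 7 = -7 + p)
o = -43/55 (o = (-172 + 0)/(215 + 5) = -172/220 = -172*1/220 = -43/55 ≈ -0.78182)
o - (-250 - c(13, 3)) = -43/55 - (-250 - (-7 + 3)) = -43/55 - (-250 - 1*(-4)) = -43/55 - (-250 + 4) = -43/55 - 1*(-246) = -43/55 + 246 = 13487/55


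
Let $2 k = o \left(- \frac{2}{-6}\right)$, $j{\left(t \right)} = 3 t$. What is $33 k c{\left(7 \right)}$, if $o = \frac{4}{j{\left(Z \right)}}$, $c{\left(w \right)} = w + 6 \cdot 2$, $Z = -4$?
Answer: $- \frac{209}{6} \approx -34.833$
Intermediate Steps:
$c{\left(w \right)} = 12 + w$ ($c{\left(w \right)} = w + 12 = 12 + w$)
$o = - \frac{1}{3}$ ($o = \frac{4}{3 \left(-4\right)} = \frac{4}{-12} = 4 \left(- \frac{1}{12}\right) = - \frac{1}{3} \approx -0.33333$)
$k = - \frac{1}{18}$ ($k = \frac{\left(- \frac{1}{3}\right) \left(- \frac{2}{-6}\right)}{2} = \frac{\left(- \frac{1}{3}\right) \left(\left(-2\right) \left(- \frac{1}{6}\right)\right)}{2} = \frac{\left(- \frac{1}{3}\right) \frac{1}{3}}{2} = \frac{1}{2} \left(- \frac{1}{9}\right) = - \frac{1}{18} \approx -0.055556$)
$33 k c{\left(7 \right)} = 33 \left(- \frac{1}{18}\right) \left(12 + 7\right) = \left(- \frac{11}{6}\right) 19 = - \frac{209}{6}$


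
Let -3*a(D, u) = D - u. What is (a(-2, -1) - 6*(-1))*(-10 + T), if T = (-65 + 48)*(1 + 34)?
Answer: -11495/3 ≈ -3831.7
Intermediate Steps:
a(D, u) = -D/3 + u/3 (a(D, u) = -(D - u)/3 = -D/3 + u/3)
T = -595 (T = -17*35 = -595)
(a(-2, -1) - 6*(-1))*(-10 + T) = ((-⅓*(-2) + (⅓)*(-1)) - 6*(-1))*(-10 - 595) = ((⅔ - ⅓) + 6)*(-605) = (⅓ + 6)*(-605) = (19/3)*(-605) = -11495/3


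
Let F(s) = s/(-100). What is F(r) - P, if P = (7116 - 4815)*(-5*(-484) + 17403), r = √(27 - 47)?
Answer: -45612723 - I*√5/50 ≈ -4.5613e+7 - 0.044721*I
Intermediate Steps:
r = 2*I*√5 (r = √(-20) = 2*I*√5 ≈ 4.4721*I)
P = 45612723 (P = 2301*(2420 + 17403) = 2301*19823 = 45612723)
F(s) = -s/100 (F(s) = s*(-1/100) = -s/100)
F(r) - P = -I*√5/50 - 1*45612723 = -I*√5/50 - 45612723 = -45612723 - I*√5/50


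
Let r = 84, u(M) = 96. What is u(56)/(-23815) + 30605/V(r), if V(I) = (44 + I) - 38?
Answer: 145769887/428670 ≈ 340.05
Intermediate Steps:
V(I) = 6 + I
u(56)/(-23815) + 30605/V(r) = 96/(-23815) + 30605/(6 + 84) = 96*(-1/23815) + 30605/90 = -96/23815 + 30605*(1/90) = -96/23815 + 6121/18 = 145769887/428670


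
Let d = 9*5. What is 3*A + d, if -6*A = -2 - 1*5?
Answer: 97/2 ≈ 48.500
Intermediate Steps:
d = 45
A = 7/6 (A = -(-2 - 1*5)/6 = -(-2 - 5)/6 = -⅙*(-7) = 7/6 ≈ 1.1667)
3*A + d = 3*(7/6) + 45 = 7/2 + 45 = 97/2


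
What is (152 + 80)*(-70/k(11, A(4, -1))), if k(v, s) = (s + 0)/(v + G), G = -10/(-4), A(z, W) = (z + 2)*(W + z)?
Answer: -12180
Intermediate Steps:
A(z, W) = (2 + z)*(W + z)
G = 5/2 (G = -10*(-1/4) = 5/2 ≈ 2.5000)
k(v, s) = s/(5/2 + v) (k(v, s) = (s + 0)/(v + 5/2) = s/(5/2 + v))
(152 + 80)*(-70/k(11, A(4, -1))) = (152 + 80)*(-70*(5 + 2*11)/(2*(4**2 + 2*(-1) + 2*4 - 1*4))) = 232*(-70*(5 + 22)/(2*(16 - 2 + 8 - 4))) = 232*(-70/(2*18/27)) = 232*(-70/(2*18*(1/27))) = 232*(-70/4/3) = 232*(-70*3/4) = 232*(-105/2) = -12180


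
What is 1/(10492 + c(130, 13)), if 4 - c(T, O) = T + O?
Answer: 1/10353 ≈ 9.6590e-5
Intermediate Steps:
c(T, O) = 4 - O - T (c(T, O) = 4 - (T + O) = 4 - (O + T) = 4 + (-O - T) = 4 - O - T)
1/(10492 + c(130, 13)) = 1/(10492 + (4 - 1*13 - 1*130)) = 1/(10492 + (4 - 13 - 130)) = 1/(10492 - 139) = 1/10353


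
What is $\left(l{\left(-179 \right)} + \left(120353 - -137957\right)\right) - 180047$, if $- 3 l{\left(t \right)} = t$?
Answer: $\frac{234968}{3} \approx 78323.0$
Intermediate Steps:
$l{\left(t \right)} = - \frac{t}{3}$
$\left(l{\left(-179 \right)} + \left(120353 - -137957\right)\right) - 180047 = \left(\left(- \frac{1}{3}\right) \left(-179\right) + \left(120353 - -137957\right)\right) - 180047 = \left(\frac{179}{3} + \left(120353 + 137957\right)\right) - 180047 = \left(\frac{179}{3} + 258310\right) - 180047 = \frac{775109}{3} - 180047 = \frac{234968}{3}$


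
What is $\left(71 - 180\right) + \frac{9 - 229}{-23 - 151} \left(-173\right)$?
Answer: $- \frac{28513}{87} \approx -327.74$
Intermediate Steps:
$\left(71 - 180\right) + \frac{9 - 229}{-23 - 151} \left(-173\right) = \left(71 - 180\right) + - \frac{220}{-174} \left(-173\right) = -109 + \left(-220\right) \left(- \frac{1}{174}\right) \left(-173\right) = -109 + \frac{110}{87} \left(-173\right) = -109 - \frac{19030}{87} = - \frac{28513}{87}$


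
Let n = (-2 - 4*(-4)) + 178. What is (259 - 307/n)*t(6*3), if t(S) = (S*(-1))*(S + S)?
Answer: -1334367/8 ≈ -1.6680e+5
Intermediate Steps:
n = 192 (n = (-2 + 16) + 178 = 14 + 178 = 192)
t(S) = -2*S² (t(S) = (-S)*(2*S) = -2*S²)
(259 - 307/n)*t(6*3) = (259 - 307/192)*(-2*(6*3)²) = (259 - 307*1/192)*(-2*18²) = (259 - 307/192)*(-2*324) = (49421/192)*(-648) = -1334367/8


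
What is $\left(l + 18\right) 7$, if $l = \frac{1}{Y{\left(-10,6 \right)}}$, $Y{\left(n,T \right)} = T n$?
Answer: $\frac{7553}{60} \approx 125.88$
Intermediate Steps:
$l = - \frac{1}{60}$ ($l = \frac{1}{6 \left(-10\right)} = \frac{1}{-60} = - \frac{1}{60} \approx -0.016667$)
$\left(l + 18\right) 7 = \left(- \frac{1}{60} + 18\right) 7 = \frac{1079}{60} \cdot 7 = \frac{7553}{60}$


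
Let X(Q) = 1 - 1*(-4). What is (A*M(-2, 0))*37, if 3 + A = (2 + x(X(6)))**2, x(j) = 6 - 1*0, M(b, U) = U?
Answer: 0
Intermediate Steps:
X(Q) = 5 (X(Q) = 1 + 4 = 5)
x(j) = 6 (x(j) = 6 + 0 = 6)
A = 61 (A = -3 + (2 + 6)**2 = -3 + 8**2 = -3 + 64 = 61)
(A*M(-2, 0))*37 = (61*0)*37 = 0*37 = 0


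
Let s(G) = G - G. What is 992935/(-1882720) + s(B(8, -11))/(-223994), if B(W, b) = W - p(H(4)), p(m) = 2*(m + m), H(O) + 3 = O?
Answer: -198587/376544 ≈ -0.52739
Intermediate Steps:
H(O) = -3 + O
p(m) = 4*m (p(m) = 2*(2*m) = 4*m)
B(W, b) = -4 + W (B(W, b) = W - 4*(-3 + 4) = W - 4 = -4 + W)
s(G) = 0
992935/(-1882720) + s(B(8, -11))/(-223994) = 992935/(-1882720) + 0/(-223994) = 992935*(-1/1882720) + 0*(-1/223994) = -198587/376544 + 0 = -198587/376544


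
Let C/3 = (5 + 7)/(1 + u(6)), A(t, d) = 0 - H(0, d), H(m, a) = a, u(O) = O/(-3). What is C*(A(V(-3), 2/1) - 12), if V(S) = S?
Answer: 504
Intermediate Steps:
u(O) = -O/3 (u(O) = O*(-⅓) = -O/3)
A(t, d) = -d (A(t, d) = 0 - d = -d)
C = -36 (C = 3*((5 + 7)/(1 - ⅓*6)) = 3*(12/(1 - 2)) = 3*(12/(-1)) = 3*(12*(-1)) = 3*(-12) = -36)
C*(A(V(-3), 2/1) - 12) = -36*(-2/1 - 12) = -36*(-2 - 12) = -36*(-14) = 504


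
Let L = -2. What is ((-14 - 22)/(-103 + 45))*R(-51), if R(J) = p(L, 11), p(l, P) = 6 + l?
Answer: 72/29 ≈ 2.4828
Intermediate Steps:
R(J) = 4 (R(J) = 6 - 2 = 4)
((-14 - 22)/(-103 + 45))*R(-51) = ((-14 - 22)/(-103 + 45))*4 = -36/(-58)*4 = -36*(-1/58)*4 = (18/29)*4 = 72/29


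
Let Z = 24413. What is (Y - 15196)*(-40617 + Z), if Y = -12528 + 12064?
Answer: 253754640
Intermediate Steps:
Y = -464
(Y - 15196)*(-40617 + Z) = (-464 - 15196)*(-40617 + 24413) = -15660*(-16204) = 253754640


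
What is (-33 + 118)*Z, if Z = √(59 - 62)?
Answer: 85*I*√3 ≈ 147.22*I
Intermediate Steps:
Z = I*√3 (Z = √(-3) = I*√3 ≈ 1.732*I)
(-33 + 118)*Z = (-33 + 118)*(I*√3) = 85*(I*√3) = 85*I*√3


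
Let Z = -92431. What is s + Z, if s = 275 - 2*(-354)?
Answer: -91448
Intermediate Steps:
s = 983 (s = 275 + 708 = 983)
s + Z = 983 - 92431 = -91448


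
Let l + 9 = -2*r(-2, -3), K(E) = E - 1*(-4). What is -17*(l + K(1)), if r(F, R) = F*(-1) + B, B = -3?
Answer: 34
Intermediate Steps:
K(E) = 4 + E (K(E) = E + 4 = 4 + E)
r(F, R) = -3 - F (r(F, R) = F*(-1) - 3 = -F - 3 = -3 - F)
l = -7 (l = -9 - 2*(-3 - 1*(-2)) = -9 - 2*(-3 + 2) = -9 - 2*(-1) = -9 + 2 = -7)
-17*(l + K(1)) = -17*(-7 + (4 + 1)) = -17*(-7 + 5) = -17*(-2) = 34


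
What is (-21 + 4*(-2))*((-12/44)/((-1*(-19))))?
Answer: 87/209 ≈ 0.41627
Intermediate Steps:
(-21 + 4*(-2))*((-12/44)/((-1*(-19)))) = (-21 - 8)*(-12*1/44/19) = -(-87)/(11*19) = -29*(-3/209) = 87/209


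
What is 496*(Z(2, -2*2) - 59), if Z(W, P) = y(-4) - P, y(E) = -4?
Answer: -29264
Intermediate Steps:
Z(W, P) = -4 - P
496*(Z(2, -2*2) - 59) = 496*((-4 - (-2)*2) - 59) = 496*((-4 - 1*(-4)) - 59) = 496*((-4 + 4) - 59) = 496*(0 - 59) = 496*(-59) = -29264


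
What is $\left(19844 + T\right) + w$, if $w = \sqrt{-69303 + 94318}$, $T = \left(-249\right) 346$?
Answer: $-66310 + \sqrt{25015} \approx -66152.0$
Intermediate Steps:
$T = -86154$
$w = \sqrt{25015} \approx 158.16$
$\left(19844 + T\right) + w = \left(19844 - 86154\right) + \sqrt{25015} = -66310 + \sqrt{25015}$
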